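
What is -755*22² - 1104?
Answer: -366524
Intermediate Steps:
-755*22² - 1104 = -755*484 - 1104 = -365420 - 1104 = -366524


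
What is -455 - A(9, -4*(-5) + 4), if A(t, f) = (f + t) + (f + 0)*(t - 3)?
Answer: -632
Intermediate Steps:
A(t, f) = f + t + f*(-3 + t) (A(t, f) = (f + t) + f*(-3 + t) = f + t + f*(-3 + t))
-455 - A(9, -4*(-5) + 4) = -455 - (9 - 2*(-4*(-5) + 4) + (-4*(-5) + 4)*9) = -455 - (9 - 2*(20 + 4) + (20 + 4)*9) = -455 - (9 - 2*24 + 24*9) = -455 - (9 - 48 + 216) = -455 - 1*177 = -455 - 177 = -632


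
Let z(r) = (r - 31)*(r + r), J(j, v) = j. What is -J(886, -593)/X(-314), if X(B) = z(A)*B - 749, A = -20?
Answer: 886/641309 ≈ 0.0013815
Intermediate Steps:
z(r) = 2*r*(-31 + r) (z(r) = (-31 + r)*(2*r) = 2*r*(-31 + r))
X(B) = -749 + 2040*B (X(B) = (2*(-20)*(-31 - 20))*B - 749 = (2*(-20)*(-51))*B - 749 = 2040*B - 749 = -749 + 2040*B)
-J(886, -593)/X(-314) = -886/(-749 + 2040*(-314)) = -886/(-749 - 640560) = -886/(-641309) = -886*(-1)/641309 = -1*(-886/641309) = 886/641309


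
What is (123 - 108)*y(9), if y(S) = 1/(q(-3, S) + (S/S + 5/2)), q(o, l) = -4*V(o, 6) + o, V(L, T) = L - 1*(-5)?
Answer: -2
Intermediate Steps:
V(L, T) = 5 + L (V(L, T) = L + 5 = 5 + L)
q(o, l) = -20 - 3*o (q(o, l) = -4*(5 + o) + o = (-20 - 4*o) + o = -20 - 3*o)
y(S) = -2/15 (y(S) = 1/((-20 - 3*(-3)) + (S/S + 5/2)) = 1/((-20 + 9) + (1 + 5*(½))) = 1/(-11 + (1 + 5/2)) = 1/(-11 + 7/2) = 1/(-15/2) = -2/15)
(123 - 108)*y(9) = (123 - 108)*(-2/15) = 15*(-2/15) = -2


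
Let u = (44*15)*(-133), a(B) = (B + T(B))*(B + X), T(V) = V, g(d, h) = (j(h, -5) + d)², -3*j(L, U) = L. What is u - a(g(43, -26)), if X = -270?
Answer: -1044749930/81 ≈ -1.2898e+7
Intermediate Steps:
j(L, U) = -L/3
g(d, h) = (d - h/3)² (g(d, h) = (-h/3 + d)² = (d - h/3)²)
a(B) = 2*B*(-270 + B) (a(B) = (B + B)*(B - 270) = (2*B)*(-270 + B) = 2*B*(-270 + B))
u = -87780 (u = 660*(-133) = -87780)
u - a(g(43, -26)) = -87780 - 2*(-1*(-26) + 3*43)²/9*(-270 + (-1*(-26) + 3*43)²/9) = -87780 - 2*(26 + 129)²/9*(-270 + (26 + 129)²/9) = -87780 - 2*(⅑)*155²*(-270 + (⅑)*155²) = -87780 - 2*(⅑)*24025*(-270 + (⅑)*24025) = -87780 - 2*24025*(-270 + 24025/9)/9 = -87780 - 2*24025*21595/(9*9) = -87780 - 1*1037639750/81 = -87780 - 1037639750/81 = -1044749930/81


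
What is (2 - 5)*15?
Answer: -45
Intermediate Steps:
(2 - 5)*15 = -3*15 = -45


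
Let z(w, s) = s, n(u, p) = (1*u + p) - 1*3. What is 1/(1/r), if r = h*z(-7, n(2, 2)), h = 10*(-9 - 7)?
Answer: -160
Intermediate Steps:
n(u, p) = -3 + p + u (n(u, p) = (u + p) - 3 = (p + u) - 3 = -3 + p + u)
h = -160 (h = 10*(-16) = -160)
r = -160 (r = -160*(-3 + 2 + 2) = -160*1 = -160)
1/(1/r) = 1/(1/(-160)) = 1/(-1/160) = -160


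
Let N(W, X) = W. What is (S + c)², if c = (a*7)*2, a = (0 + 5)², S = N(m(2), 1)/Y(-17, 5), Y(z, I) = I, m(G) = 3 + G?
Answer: 123201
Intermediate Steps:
S = 1 (S = (3 + 2)/5 = 5*(⅕) = 1)
a = 25 (a = 5² = 25)
c = 350 (c = (25*7)*2 = 175*2 = 350)
(S + c)² = (1 + 350)² = 351² = 123201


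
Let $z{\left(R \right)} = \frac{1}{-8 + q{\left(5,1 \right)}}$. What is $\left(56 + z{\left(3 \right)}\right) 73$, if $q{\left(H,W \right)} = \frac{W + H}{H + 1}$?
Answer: $\frac{28543}{7} \approx 4077.6$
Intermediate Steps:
$q{\left(H,W \right)} = \frac{H + W}{1 + H}$
$z{\left(R \right)} = - \frac{1}{7}$ ($z{\left(R \right)} = \frac{1}{-8 + \frac{5 + 1}{1 + 5}} = \frac{1}{-8 + \frac{1}{6} \cdot 6} = \frac{1}{-8 + 1} = \frac{1}{-7} = - \frac{1}{7}$)
$\left(56 + z{\left(3 \right)}\right) 73 = \left(56 - \frac{1}{7}\right) 73 = \frac{391}{7} \cdot 73 = \frac{28543}{7}$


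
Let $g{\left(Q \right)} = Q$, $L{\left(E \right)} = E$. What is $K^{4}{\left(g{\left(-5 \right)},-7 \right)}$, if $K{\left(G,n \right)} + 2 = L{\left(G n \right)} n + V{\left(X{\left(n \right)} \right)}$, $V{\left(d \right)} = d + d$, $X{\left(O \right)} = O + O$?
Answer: $5719140625$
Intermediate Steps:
$X{\left(O \right)} = 2 O$
$V{\left(d \right)} = 2 d$
$K{\left(G,n \right)} = -2 + 4 n + G n^{2}$ ($K{\left(G,n \right)} = -2 + \left(G n n + 2 \cdot 2 n\right) = -2 + \left(G n^{2} + 4 n\right) = -2 + \left(4 n + G n^{2}\right) = -2 + 4 n + G n^{2}$)
$K^{4}{\left(g{\left(-5 \right)},-7 \right)} = \left(-2 + 4 \left(-7\right) - 5 \left(-7\right)^{2}\right)^{4} = \left(-2 - 28 - 245\right)^{4} = \left(-275\right)^{4} = 5719140625$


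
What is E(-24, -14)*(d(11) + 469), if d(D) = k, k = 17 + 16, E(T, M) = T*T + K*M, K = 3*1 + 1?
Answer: 261040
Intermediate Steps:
K = 4 (K = 3 + 1 = 4)
E(T, M) = T² + 4*M (E(T, M) = T*T + 4*M = T² + 4*M)
k = 33
d(D) = 33
E(-24, -14)*(d(11) + 469) = ((-24)² + 4*(-14))*(33 + 469) = (576 - 56)*502 = 520*502 = 261040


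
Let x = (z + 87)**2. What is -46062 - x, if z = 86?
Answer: -75991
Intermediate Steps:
x = 29929 (x = (86 + 87)**2 = 173**2 = 29929)
-46062 - x = -46062 - 1*29929 = -46062 - 29929 = -75991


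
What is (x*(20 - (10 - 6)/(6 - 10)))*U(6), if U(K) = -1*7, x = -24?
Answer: 3528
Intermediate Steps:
U(K) = -7
(x*(20 - (10 - 6)/(6 - 10)))*U(6) = -24*(20 - (10 - 6)/(6 - 10))*(-7) = -24*(20 - 4/(-4))*(-7) = -24*(20 - 4*(-1)/4)*(-7) = -24*(20 - 1*(-1))*(-7) = -24*(20 + 1)*(-7) = -24*21*(-7) = -504*(-7) = 3528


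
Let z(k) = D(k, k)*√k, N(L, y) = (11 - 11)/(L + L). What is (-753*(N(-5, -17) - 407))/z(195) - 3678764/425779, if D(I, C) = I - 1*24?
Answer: -3678764/425779 + 102157*√195/11115 ≈ 119.70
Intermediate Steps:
D(I, C) = -24 + I (D(I, C) = I - 24 = -24 + I)
N(L, y) = 0 (N(L, y) = 0/((2*L)) = 0*(1/(2*L)) = 0)
z(k) = √k*(-24 + k) (z(k) = (-24 + k)*√k = √k*(-24 + k))
(-753*(N(-5, -17) - 407))/z(195) - 3678764/425779 = (-753*(0 - 407))/((√195*(-24 + 195))) - 3678764/425779 = (-753*(-407))/((√195*171)) - 3678764*1/425779 = 306471/((171*√195)) - 3678764/425779 = 306471*(√195/33345) - 3678764/425779 = 102157*√195/11115 - 3678764/425779 = -3678764/425779 + 102157*√195/11115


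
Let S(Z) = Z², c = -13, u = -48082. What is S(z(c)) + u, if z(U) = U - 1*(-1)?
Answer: -47938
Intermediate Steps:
z(U) = 1 + U (z(U) = U + 1 = 1 + U)
S(z(c)) + u = (1 - 13)² - 48082 = (-12)² - 48082 = 144 - 48082 = -47938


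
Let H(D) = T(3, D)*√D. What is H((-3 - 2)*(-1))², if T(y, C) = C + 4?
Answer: 405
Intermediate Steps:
T(y, C) = 4 + C
H(D) = √D*(4 + D) (H(D) = (4 + D)*√D = √D*(4 + D))
H((-3 - 2)*(-1))² = (√((-3 - 2)*(-1))*(4 + (-3 - 2)*(-1)))² = (√(-5*(-1))*(4 - 5*(-1)))² = (√5*(4 + 5))² = (√5*9)² = (9*√5)² = 405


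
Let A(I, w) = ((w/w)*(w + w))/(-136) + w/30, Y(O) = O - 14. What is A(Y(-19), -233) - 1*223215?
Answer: -227683727/1020 ≈ -2.2322e+5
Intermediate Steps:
Y(O) = -14 + O
A(I, w) = 19*w/1020 (A(I, w) = (1*(2*w))*(-1/136) + w*(1/30) = (2*w)*(-1/136) + w/30 = -w/68 + w/30 = 19*w/1020)
A(Y(-19), -233) - 1*223215 = (19/1020)*(-233) - 1*223215 = -4427/1020 - 223215 = -227683727/1020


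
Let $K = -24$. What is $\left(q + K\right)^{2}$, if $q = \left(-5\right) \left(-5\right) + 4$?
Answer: $25$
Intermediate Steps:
$q = 29$ ($q = 25 + 4 = 29$)
$\left(q + K\right)^{2} = \left(29 - 24\right)^{2} = 5^{2} = 25$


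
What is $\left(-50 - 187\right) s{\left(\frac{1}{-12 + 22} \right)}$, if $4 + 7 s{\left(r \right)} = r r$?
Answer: $\frac{13509}{100} \approx 135.09$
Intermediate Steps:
$s{\left(r \right)} = - \frac{4}{7} + \frac{r^{2}}{7}$ ($s{\left(r \right)} = - \frac{4}{7} + \frac{r r}{7} = - \frac{4}{7} + \frac{r^{2}}{7}$)
$\left(-50 - 187\right) s{\left(\frac{1}{-12 + 22} \right)} = \left(-50 - 187\right) \left(- \frac{4}{7} + \frac{\left(\frac{1}{-12 + 22}\right)^{2}}{7}\right) = - 237 \left(- \frac{4}{7} + \frac{\left(\frac{1}{10}\right)^{2}}{7}\right) = - 237 \left(- \frac{4}{7} + \frac{1}{7 \cdot 100}\right) = - 237 \left(- \frac{4}{7} + \frac{1}{7} \cdot \frac{1}{100}\right) = - 237 \left(- \frac{4}{7} + \frac{1}{700}\right) = \left(-237\right) \left(- \frac{57}{100}\right) = \frac{13509}{100}$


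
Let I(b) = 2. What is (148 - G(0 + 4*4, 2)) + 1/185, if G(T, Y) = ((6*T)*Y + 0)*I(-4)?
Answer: -43659/185 ≈ -235.99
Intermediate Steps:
G(T, Y) = 12*T*Y (G(T, Y) = ((6*T)*Y + 0)*2 = (6*T*Y + 0)*2 = (6*T*Y)*2 = 12*T*Y)
(148 - G(0 + 4*4, 2)) + 1/185 = (148 - 12*(0 + 4*4)*2) + 1/185 = (148 - 12*(0 + 16)*2) + 1/185 = (148 - 12*16*2) + 1/185 = (148 - 1*384) + 1/185 = (148 - 384) + 1/185 = -236 + 1/185 = -43659/185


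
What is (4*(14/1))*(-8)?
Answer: -448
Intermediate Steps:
(4*(14/1))*(-8) = (4*(14*1))*(-8) = (4*14)*(-8) = 56*(-8) = -448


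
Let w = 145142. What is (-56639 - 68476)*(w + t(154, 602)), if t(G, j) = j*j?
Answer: -63501617790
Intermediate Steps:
t(G, j) = j²
(-56639 - 68476)*(w + t(154, 602)) = (-56639 - 68476)*(145142 + 602²) = -125115*(145142 + 362404) = -125115*507546 = -63501617790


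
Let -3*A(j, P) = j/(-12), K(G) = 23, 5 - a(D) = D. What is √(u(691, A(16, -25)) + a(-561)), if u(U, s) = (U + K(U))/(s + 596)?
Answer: √1021501547/1342 ≈ 23.816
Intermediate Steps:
a(D) = 5 - D
A(j, P) = j/36 (A(j, P) = -j/(3*(-12)) = -j*(-1)/(3*12) = -(-1)*j/36 = j/36)
u(U, s) = (23 + U)/(596 + s) (u(U, s) = (U + 23)/(s + 596) = (23 + U)/(596 + s))
√(u(691, A(16, -25)) + a(-561)) = √((23 + 691)/(596 + (1/36)*16) + (5 - 1*(-561))) = √(714/(596 + 4/9) + (5 + 561)) = √(714/(5368/9) + 566) = √((9/5368)*714 + 566) = √(3213/2684 + 566) = √(1522357/2684) = √1021501547/1342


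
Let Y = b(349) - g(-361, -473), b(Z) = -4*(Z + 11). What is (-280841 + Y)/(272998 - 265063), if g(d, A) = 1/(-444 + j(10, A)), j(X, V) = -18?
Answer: -130413821/3665970 ≈ -35.574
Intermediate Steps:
b(Z) = -44 - 4*Z (b(Z) = -4*(11 + Z) = -44 - 4*Z)
g(d, A) = -1/462 (g(d, A) = 1/(-444 - 18) = 1/(-462) = -1/462)
Y = -665279/462 (Y = (-44 - 4*349) - 1*(-1/462) = (-44 - 1396) + 1/462 = -1440 + 1/462 = -665279/462 ≈ -1440.0)
(-280841 + Y)/(272998 - 265063) = (-280841 - 665279/462)/(272998 - 265063) = -130413821/462/7935 = -130413821/462*1/7935 = -130413821/3665970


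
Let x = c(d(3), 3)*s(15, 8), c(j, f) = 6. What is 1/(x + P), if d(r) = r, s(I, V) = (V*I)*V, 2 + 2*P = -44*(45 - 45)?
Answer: 1/5759 ≈ 0.00017364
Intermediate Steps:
P = -1 (P = -1 + (-44*(45 - 45))/2 = -1 + (-44*0)/2 = -1 + (½)*0 = -1 + 0 = -1)
s(I, V) = I*V² (s(I, V) = (I*V)*V = I*V²)
x = 5760 (x = 6*(15*8²) = 6*(15*64) = 6*960 = 5760)
1/(x + P) = 1/(5760 - 1) = 1/5759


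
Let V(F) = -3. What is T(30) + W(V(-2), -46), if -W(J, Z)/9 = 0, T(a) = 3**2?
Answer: 9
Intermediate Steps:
T(a) = 9
W(J, Z) = 0 (W(J, Z) = -9*0 = 0)
T(30) + W(V(-2), -46) = 9 + 0 = 9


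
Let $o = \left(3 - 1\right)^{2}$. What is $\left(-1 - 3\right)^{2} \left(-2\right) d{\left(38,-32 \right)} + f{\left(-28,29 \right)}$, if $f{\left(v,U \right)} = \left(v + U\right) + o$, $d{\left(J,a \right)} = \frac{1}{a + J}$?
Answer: $- \frac{1}{3} \approx -0.33333$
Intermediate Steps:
$d{\left(J,a \right)} = \frac{1}{J + a}$
$o = 4$ ($o = 2^{2} = 4$)
$f{\left(v,U \right)} = 4 + U + v$ ($f{\left(v,U \right)} = \left(v + U\right) + 4 = \left(U + v\right) + 4 = 4 + U + v$)
$\left(-1 - 3\right)^{2} \left(-2\right) d{\left(38,-32 \right)} + f{\left(-28,29 \right)} = \frac{\left(-1 - 3\right)^{2} \left(-2\right)}{38 - 32} + \left(4 + 29 - 28\right) = \frac{\left(-4\right)^{2} \left(-2\right)}{6} + 5 = 16 \left(-2\right) \frac{1}{6} + 5 = \left(-32\right) \frac{1}{6} + 5 = - \frac{16}{3} + 5 = - \frac{1}{3}$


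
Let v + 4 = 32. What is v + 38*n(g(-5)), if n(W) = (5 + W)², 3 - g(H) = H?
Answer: 6450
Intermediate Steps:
v = 28 (v = -4 + 32 = 28)
g(H) = 3 - H
v + 38*n(g(-5)) = 28 + 38*(5 + (3 - 1*(-5)))² = 28 + 38*(5 + (3 + 5))² = 28 + 38*(5 + 8)² = 28 + 38*13² = 28 + 38*169 = 28 + 6422 = 6450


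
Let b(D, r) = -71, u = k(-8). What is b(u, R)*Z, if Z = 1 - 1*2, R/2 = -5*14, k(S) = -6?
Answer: 71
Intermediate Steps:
u = -6
R = -140 (R = 2*(-5*14) = 2*(-70) = -140)
Z = -1 (Z = 1 - 2 = -1)
b(u, R)*Z = -71*(-1) = 71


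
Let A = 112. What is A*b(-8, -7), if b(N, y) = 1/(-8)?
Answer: -14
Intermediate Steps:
b(N, y) = -⅛
A*b(-8, -7) = 112*(-⅛) = -14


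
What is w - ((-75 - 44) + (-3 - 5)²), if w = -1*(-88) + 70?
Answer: 213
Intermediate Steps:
w = 158 (w = 88 + 70 = 158)
w - ((-75 - 44) + (-3 - 5)²) = 158 - ((-75 - 44) + (-3 - 5)²) = 158 - (-119 + (-8)²) = 158 - (-119 + 64) = 158 - 1*(-55) = 158 + 55 = 213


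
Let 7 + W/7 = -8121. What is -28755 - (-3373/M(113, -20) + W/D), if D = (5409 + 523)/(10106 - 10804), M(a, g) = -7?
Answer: -373006278/10381 ≈ -35932.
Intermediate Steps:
W = -56896 (W = -49 + 7*(-8121) = -49 - 56847 = -56896)
D = -2966/349 (D = 5932/(-698) = 5932*(-1/698) = -2966/349 ≈ -8.4986)
-28755 - (-3373/M(113, -20) + W/D) = -28755 - (-3373/(-7) - 56896/(-2966/349)) = -28755 - (-3373*(-⅐) - 56896*(-349/2966)) = -28755 - (3373/7 + 9928352/1483) = -28755 - 1*74500623/10381 = -28755 - 74500623/10381 = -373006278/10381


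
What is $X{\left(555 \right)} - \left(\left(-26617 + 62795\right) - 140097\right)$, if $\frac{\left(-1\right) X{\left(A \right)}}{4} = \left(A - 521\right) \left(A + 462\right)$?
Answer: $-34393$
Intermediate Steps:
$X{\left(A \right)} = - 4 \left(-521 + A\right) \left(462 + A\right)$ ($X{\left(A \right)} = - 4 \left(A - 521\right) \left(A + 462\right) = - 4 \left(-521 + A\right) \left(462 + A\right)$)
$X{\left(555 \right)} - \left(\left(-26617 + 62795\right) - 140097\right) = \left(962808 - 4 \cdot 555^{2} + 236 \cdot 555\right) - \left(\left(-26617 + 62795\right) - 140097\right) = \left(962808 - 1232100 + 130980\right) - \left(36178 - 140097\right) = \left(962808 - 1232100 + 130980\right) - -103919 = -138312 + 103919 = -34393$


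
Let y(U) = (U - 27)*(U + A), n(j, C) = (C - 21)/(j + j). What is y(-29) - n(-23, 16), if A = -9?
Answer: 97883/46 ≈ 2127.9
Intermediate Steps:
n(j, C) = (-21 + C)/(2*j) (n(j, C) = (-21 + C)/((2*j)) = (-21 + C)*(1/(2*j)) = (-21 + C)/(2*j))
y(U) = (-27 + U)*(-9 + U) (y(U) = (U - 27)*(U - 9) = (-27 + U)*(-9 + U))
y(-29) - n(-23, 16) = (243 + (-29)² - 36*(-29)) - (-21 + 16)/(2*(-23)) = (243 + 841 + 1044) - (-1)*(-5)/(2*23) = 2128 - 1*5/46 = 2128 - 5/46 = 97883/46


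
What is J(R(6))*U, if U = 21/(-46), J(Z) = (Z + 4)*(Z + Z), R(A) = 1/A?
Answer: -175/276 ≈ -0.63406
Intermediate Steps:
J(Z) = 2*Z*(4 + Z) (J(Z) = (4 + Z)*(2*Z) = 2*Z*(4 + Z))
U = -21/46 (U = 21*(-1/46) = -21/46 ≈ -0.45652)
J(R(6))*U = (2*(4 + 1/6)/6)*(-21/46) = (2*(1/6)*(4 + 1/6))*(-21/46) = (2*(1/6)*(25/6))*(-21/46) = (25/18)*(-21/46) = -175/276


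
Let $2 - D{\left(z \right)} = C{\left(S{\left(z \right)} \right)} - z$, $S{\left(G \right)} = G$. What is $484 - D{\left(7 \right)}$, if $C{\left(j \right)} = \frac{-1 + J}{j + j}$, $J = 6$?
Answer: $\frac{6655}{14} \approx 475.36$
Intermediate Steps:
$C{\left(j \right)} = \frac{5}{2 j}$ ($C{\left(j \right)} = \frac{-1 + 6}{j + j} = \frac{5}{2 j}$)
$D{\left(z \right)} = 2 + z - \frac{5}{2 z}$ ($D{\left(z \right)} = 2 - \left(\frac{5}{2 z} - z\right) = 2 - \left(- z + \frac{5}{2 z}\right) = 2 + \left(z - \frac{5}{2 z}\right) = 2 + z - \frac{5}{2 z}$)
$484 - D{\left(7 \right)} = 484 - \left(2 + 7 - \frac{5}{2 \cdot 7}\right) = 484 - \left(2 + 7 - \frac{5}{14}\right) = 484 - \frac{121}{14} = \frac{6655}{14}$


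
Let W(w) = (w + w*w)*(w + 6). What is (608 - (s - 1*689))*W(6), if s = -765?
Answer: 1039248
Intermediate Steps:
W(w) = (6 + w)*(w + w**2) (W(w) = (w + w**2)*(6 + w) = (6 + w)*(w + w**2))
(608 - (s - 1*689))*W(6) = (608 - (-765 - 1*689))*(6*(6 + 6**2 + 7*6)) = (608 - (-765 - 689))*(6*(6 + 36 + 42)) = (608 - 1*(-1454))*(6*84) = (608 + 1454)*504 = 2062*504 = 1039248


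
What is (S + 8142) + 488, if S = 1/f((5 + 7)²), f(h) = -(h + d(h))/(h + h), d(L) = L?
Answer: 8629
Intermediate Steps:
f(h) = -1 (f(h) = -(h + h)/(h + h) = -2*h/(2*h) = -2*h*1/(2*h) = -1*1 = -1)
S = -1 (S = 1/(-1) = -1)
(S + 8142) + 488 = (-1 + 8142) + 488 = 8141 + 488 = 8629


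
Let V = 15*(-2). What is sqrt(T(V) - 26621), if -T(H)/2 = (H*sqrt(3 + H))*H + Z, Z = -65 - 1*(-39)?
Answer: sqrt(-26569 - 5400*I*sqrt(3)) ≈ 28.268 - 165.43*I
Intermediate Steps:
V = -30
Z = -26 (Z = -65 + 39 = -26)
T(H) = 52 - 2*H**2*sqrt(3 + H) (T(H) = -2*((H*sqrt(3 + H))*H - 26) = -2*(H**2*sqrt(3 + H) - 26) = -2*(-26 + H**2*sqrt(3 + H)) = 52 - 2*H**2*sqrt(3 + H))
sqrt(T(V) - 26621) = sqrt((52 - 2*(-30)**2*sqrt(3 - 30)) - 26621) = sqrt((52 - 2*900*sqrt(-27)) - 26621) = sqrt((52 - 2*900*3*I*sqrt(3)) - 26621) = sqrt((52 - 5400*I*sqrt(3)) - 26621) = sqrt(-26569 - 5400*I*sqrt(3))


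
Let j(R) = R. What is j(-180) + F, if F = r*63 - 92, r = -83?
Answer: -5501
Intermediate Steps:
F = -5321 (F = -83*63 - 92 = -5229 - 92 = -5321)
j(-180) + F = -180 - 5321 = -5501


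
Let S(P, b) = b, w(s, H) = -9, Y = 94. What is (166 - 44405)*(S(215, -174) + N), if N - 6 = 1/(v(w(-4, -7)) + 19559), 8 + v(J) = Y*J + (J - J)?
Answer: 139018358921/18705 ≈ 7.4322e+6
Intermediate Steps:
v(J) = -8 + 94*J (v(J) = -8 + (94*J + (J - J)) = -8 + (94*J + 0) = -8 + 94*J)
N = 112231/18705 (N = 6 + 1/((-8 + 94*(-9)) + 19559) = 6 + 1/((-8 - 846) + 19559) = 6 + 1/(-854 + 19559) = 6 + 1/18705 = 112231/18705 ≈ 6.0001)
(166 - 44405)*(S(215, -174) + N) = (166 - 44405)*(-174 + 112231/18705) = -44239*(-3142439/18705) = 139018358921/18705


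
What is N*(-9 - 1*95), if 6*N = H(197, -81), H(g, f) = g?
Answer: -10244/3 ≈ -3414.7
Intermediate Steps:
N = 197/6 (N = (⅙)*197 = 197/6 ≈ 32.833)
N*(-9 - 1*95) = 197*(-9 - 1*95)/6 = 197*(-9 - 95)/6 = (197/6)*(-104) = -10244/3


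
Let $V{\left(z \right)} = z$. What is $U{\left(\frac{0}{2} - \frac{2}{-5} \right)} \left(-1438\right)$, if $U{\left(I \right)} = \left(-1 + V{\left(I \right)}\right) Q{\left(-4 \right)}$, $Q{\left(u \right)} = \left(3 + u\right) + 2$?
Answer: $\frac{4314}{5} \approx 862.8$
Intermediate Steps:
$Q{\left(u \right)} = 5 + u$
$U{\left(I \right)} = -1 + I$ ($U{\left(I \right)} = \left(-1 + I\right) \left(5 - 4\right) = \left(-1 + I\right) 1 = -1 + I$)
$U{\left(\frac{0}{2} - \frac{2}{-5} \right)} \left(-1438\right) = \left(-1 + \left(\frac{0}{2} - \frac{2}{-5}\right)\right) \left(-1438\right) = \left(-1 + \left(0 \cdot \frac{1}{2} - - \frac{2}{5}\right)\right) \left(-1438\right) = \left(-1 + \left(0 + \frac{2}{5}\right)\right) \left(-1438\right) = \left(-1 + \frac{2}{5}\right) \left(-1438\right) = \left(- \frac{3}{5}\right) \left(-1438\right) = \frac{4314}{5}$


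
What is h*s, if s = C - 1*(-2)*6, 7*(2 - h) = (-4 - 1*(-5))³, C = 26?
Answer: 494/7 ≈ 70.571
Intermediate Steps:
h = 13/7 (h = 2 - (-4 - 1*(-5))³/7 = 2 - (-4 + 5)³/7 = 2 - ⅐*1³ = 2 - ⅐*1 = 2 - ⅐ = 13/7 ≈ 1.8571)
s = 38 (s = 26 - 1*(-2)*6 = 26 - (-2)*6 = 26 - 1*(-12) = 26 + 12 = 38)
h*s = (13/7)*38 = 494/7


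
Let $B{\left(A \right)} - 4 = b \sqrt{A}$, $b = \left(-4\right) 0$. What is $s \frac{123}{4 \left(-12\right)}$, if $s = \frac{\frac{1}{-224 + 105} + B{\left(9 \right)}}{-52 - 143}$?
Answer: $\frac{3895}{74256} \approx 0.052454$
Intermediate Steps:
$b = 0$
$B{\left(A \right)} = 4$ ($B{\left(A \right)} = 4 + 0 \sqrt{A} = 4 + 0 = 4$)
$s = - \frac{95}{4641}$ ($s = \frac{\frac{1}{-224 + 105} + 4}{-52 - 143} = \frac{\frac{1}{-119} + 4}{-195} = \left(- \frac{1}{119} + 4\right) \left(- \frac{1}{195}\right) = \frac{475}{119} \left(- \frac{1}{195}\right) = - \frac{95}{4641} \approx -0.02047$)
$s \frac{123}{4 \left(-12\right)} = - \frac{95 \frac{123}{4 \left(-12\right)}}{4641} = - \frac{95 \frac{123}{-48}}{4641} = - \frac{95 \cdot 123 \left(- \frac{1}{48}\right)}{4641} = \left(- \frac{95}{4641}\right) \left(- \frac{41}{16}\right) = \frac{3895}{74256}$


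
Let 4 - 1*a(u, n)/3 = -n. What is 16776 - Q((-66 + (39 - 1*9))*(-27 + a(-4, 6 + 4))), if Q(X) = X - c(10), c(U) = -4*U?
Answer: 17276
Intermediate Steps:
a(u, n) = 12 + 3*n (a(u, n) = 12 - (-3)*n = 12 + 3*n)
Q(X) = 40 + X (Q(X) = X - (-4)*10 = X - 1*(-40) = X + 40 = 40 + X)
16776 - Q((-66 + (39 - 1*9))*(-27 + a(-4, 6 + 4))) = 16776 - (40 + (-66 + (39 - 1*9))*(-27 + (12 + 3*(6 + 4)))) = 16776 - (40 + (-66 + (39 - 9))*(-27 + (12 + 3*10))) = 16776 - (40 + (-66 + 30)*(-27 + (12 + 30))) = 16776 - (40 - 36*(-27 + 42)) = 16776 - (40 - 36*15) = 16776 - (40 - 540) = 16776 - 1*(-500) = 16776 + 500 = 17276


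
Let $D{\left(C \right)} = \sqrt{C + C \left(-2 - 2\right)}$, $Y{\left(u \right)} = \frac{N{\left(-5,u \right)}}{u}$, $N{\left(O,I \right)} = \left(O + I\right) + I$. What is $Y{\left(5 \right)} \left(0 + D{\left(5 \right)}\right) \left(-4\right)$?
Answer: $- 4 i \sqrt{15} \approx - 15.492 i$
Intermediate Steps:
$N{\left(O,I \right)} = O + 2 I$ ($N{\left(O,I \right)} = \left(I + O\right) + I = O + 2 I$)
$Y{\left(u \right)} = \frac{-5 + 2 u}{u}$
$D{\left(C \right)} = \sqrt{3} \sqrt{- C}$ ($D{\left(C \right)} = \sqrt{C + C \left(-4\right)} = \sqrt{C - 4 C} = \sqrt{- 3 C} = \sqrt{3} \sqrt{- C}$)
$Y{\left(5 \right)} \left(0 + D{\left(5 \right)}\right) \left(-4\right) = \left(2 - \frac{5}{5}\right) \left(0 + \sqrt{3} \sqrt{\left(-1\right) 5}\right) \left(-4\right) = \left(2 - 1\right) \left(0 + \sqrt{3} \sqrt{-5}\right) \left(-4\right) = \left(2 - 1\right) \left(0 + \sqrt{3} i \sqrt{5}\right) \left(-4\right) = 1 \left(0 + i \sqrt{15}\right) \left(-4\right) = 1 i \sqrt{15} \left(-4\right) = 1 \left(- 4 i \sqrt{15}\right) = - 4 i \sqrt{15}$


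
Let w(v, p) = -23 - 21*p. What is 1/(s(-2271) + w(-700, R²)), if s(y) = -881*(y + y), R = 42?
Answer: 1/3964435 ≈ 2.5224e-7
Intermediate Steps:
s(y) = -1762*y
1/(s(-2271) + w(-700, R²)) = 1/(-1762*(-2271) + (-23 - 21*42²)) = 1/(4001502 + (-23 - 21*1764)) = 1/(4001502 + (-23 - 37044)) = 1/(4001502 - 37067) = 1/3964435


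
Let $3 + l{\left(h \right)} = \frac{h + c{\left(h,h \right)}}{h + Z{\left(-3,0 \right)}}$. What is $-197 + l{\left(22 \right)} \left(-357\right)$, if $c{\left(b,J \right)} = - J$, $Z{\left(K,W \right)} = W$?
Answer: $874$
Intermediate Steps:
$l{\left(h \right)} = -3$ ($l{\left(h \right)} = -3 + \frac{h - h}{h + 0} = -3 + \frac{0}{h} = -3 + 0 = -3$)
$-197 + l{\left(22 \right)} \left(-357\right) = -197 - -1071 = -197 + 1071 = 874$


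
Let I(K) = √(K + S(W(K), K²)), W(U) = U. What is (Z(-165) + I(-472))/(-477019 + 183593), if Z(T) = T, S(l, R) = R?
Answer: 165/293426 - √55578/146713 ≈ -0.0010446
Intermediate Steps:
I(K) = √(K + K²)
(Z(-165) + I(-472))/(-477019 + 183593) = (-165 + √(-472*(1 - 472)))/(-477019 + 183593) = (-165 + √(-472*(-471)))/(-293426) = (-165 + √222312)*(-1/293426) = (-165 + 2*√55578)*(-1/293426) = 165/293426 - √55578/146713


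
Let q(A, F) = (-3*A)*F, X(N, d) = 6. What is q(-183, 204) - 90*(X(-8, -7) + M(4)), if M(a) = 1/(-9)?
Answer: 111466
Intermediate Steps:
M(a) = -⅑
q(A, F) = -3*A*F
q(-183, 204) - 90*(X(-8, -7) + M(4)) = -3*(-183)*204 - 90*(6 - ⅑) = 111996 - 90*53/9 = 111996 - 530 = 111466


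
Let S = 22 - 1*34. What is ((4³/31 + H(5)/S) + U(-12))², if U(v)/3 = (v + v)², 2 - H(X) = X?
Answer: 46035564481/15376 ≈ 2.9940e+6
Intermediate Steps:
H(X) = 2 - X
S = -12 (S = 22 - 34 = -12)
U(v) = 12*v² (U(v) = 3*(v + v)² = 3*(2*v)² = 3*(4*v²) = 12*v²)
((4³/31 + H(5)/S) + U(-12))² = ((4³/31 + (2 - 1*5)/(-12)) + 12*(-12)²)² = ((64*(1/31) + (2 - 5)*(-1/12)) + 12*144)² = ((64/31 - 3*(-1/12)) + 1728)² = ((64/31 + ¼) + 1728)² = (287/124 + 1728)² = (214559/124)² = 46035564481/15376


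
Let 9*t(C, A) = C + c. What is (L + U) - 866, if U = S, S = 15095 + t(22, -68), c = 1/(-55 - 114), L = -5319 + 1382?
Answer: 1739761/169 ≈ 10294.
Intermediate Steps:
L = -3937
c = -1/169 (c = 1/(-169) = -1/169 ≈ -0.0059172)
t(C, A) = -1/1521 + C/9 (t(C, A) = (C - 1/169)/9 = (-1/169 + C)/9 = -1/1521 + C/9)
S = 2551468/169 (S = 15095 + (-1/1521 + (1/9)*22) = 15095 + (-1/1521 + 22/9) = 15095 + 413/169 = 2551468/169 ≈ 15097.)
U = 2551468/169 ≈ 15097.
(L + U) - 866 = (-3937 + 2551468/169) - 866 = 1886115/169 - 866 = 1739761/169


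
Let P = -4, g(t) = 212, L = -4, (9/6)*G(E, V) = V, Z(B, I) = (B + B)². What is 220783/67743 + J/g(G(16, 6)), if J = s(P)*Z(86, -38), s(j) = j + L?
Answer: -3996516325/3590379 ≈ -1113.1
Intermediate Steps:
Z(B, I) = 4*B² (Z(B, I) = (2*B)² = 4*B²)
G(E, V) = 2*V/3
s(j) = -4 + j (s(j) = j - 4 = -4 + j)
J = -236672 (J = (-4 - 4)*(4*86²) = -32*7396 = -8*29584 = -236672)
220783/67743 + J/g(G(16, 6)) = 220783/67743 - 236672/212 = 220783*(1/67743) - 236672*1/212 = 220783/67743 - 59168/53 = -3996516325/3590379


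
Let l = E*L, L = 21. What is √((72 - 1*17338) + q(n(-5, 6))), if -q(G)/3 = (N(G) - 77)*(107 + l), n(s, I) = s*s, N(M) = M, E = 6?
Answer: √19082 ≈ 138.14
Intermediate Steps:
l = 126 (l = 6*21 = 126)
n(s, I) = s²
q(G) = 53823 - 699*G (q(G) = -3*(G - 77)*(107 + 126) = -3*(-77 + G)*233 = -3*(-17941 + 233*G) = 53823 - 699*G)
√((72 - 1*17338) + q(n(-5, 6))) = √((72 - 1*17338) + (53823 - 699*(-5)²)) = √((72 - 17338) + (53823 - 699*25)) = √(-17266 + (53823 - 17475)) = √(-17266 + 36348) = √19082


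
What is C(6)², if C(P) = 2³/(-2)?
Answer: 16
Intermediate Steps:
C(P) = -4 (C(P) = 8*(-½) = -4)
C(6)² = (-4)² = 16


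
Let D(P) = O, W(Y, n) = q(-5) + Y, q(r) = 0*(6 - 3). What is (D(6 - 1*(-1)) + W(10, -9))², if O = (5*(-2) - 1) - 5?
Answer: 36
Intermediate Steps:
q(r) = 0 (q(r) = 0*3 = 0)
O = -16 (O = (-10 - 1) - 5 = -11 - 5 = -16)
W(Y, n) = Y (W(Y, n) = 0 + Y = Y)
D(P) = -16
(D(6 - 1*(-1)) + W(10, -9))² = (-16 + 10)² = (-6)² = 36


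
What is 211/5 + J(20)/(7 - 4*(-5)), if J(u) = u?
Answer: 5797/135 ≈ 42.941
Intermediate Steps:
211/5 + J(20)/(7 - 4*(-5)) = 211/5 + 20/(7 - 4*(-5)) = 211*(1/5) + 20/(7 + 20) = 211/5 + 20/27 = 5797/135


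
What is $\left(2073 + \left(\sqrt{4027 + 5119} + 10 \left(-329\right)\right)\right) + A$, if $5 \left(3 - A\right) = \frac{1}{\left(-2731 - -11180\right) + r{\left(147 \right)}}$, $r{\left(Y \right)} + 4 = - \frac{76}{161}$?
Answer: $- \frac{8252583991}{6797845} + \sqrt{9146} \approx -1118.4$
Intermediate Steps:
$r{\left(Y \right)} = - \frac{720}{161}$ ($r{\left(Y \right)} = -4 - \frac{76}{161} = - \frac{720}{161}$)
$A = \frac{20393374}{6797845}$ ($A = 3 - \frac{1}{5 \left(\left(-2731 - -11180\right) - \frac{720}{161}\right)} = 3 - \frac{1}{5 \left(\left(-2731 + 11180\right) - \frac{720}{161}\right)} = 3 - \frac{1}{5 \left(8449 - \frac{720}{161}\right)} = 3 - \frac{1}{5 \cdot \frac{1359569}{161}} = 3 - \frac{161}{6797845} = \frac{20393374}{6797845} \approx 3.0$)
$\left(2073 + \left(\sqrt{4027 + 5119} + 10 \left(-329\right)\right)\right) + A = \left(2073 + \left(\sqrt{4027 + 5119} + 10 \left(-329\right)\right)\right) + \frac{20393374}{6797845} = \left(2073 - \left(3290 - \sqrt{9146}\right)\right) + \frac{20393374}{6797845} = \left(-1217 + \sqrt{9146}\right) + \frac{20393374}{6797845} = - \frac{8252583991}{6797845} + \sqrt{9146}$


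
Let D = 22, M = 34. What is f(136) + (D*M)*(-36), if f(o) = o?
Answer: -26792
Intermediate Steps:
f(136) + (D*M)*(-36) = 136 + (22*34)*(-36) = 136 + 748*(-36) = 136 - 26928 = -26792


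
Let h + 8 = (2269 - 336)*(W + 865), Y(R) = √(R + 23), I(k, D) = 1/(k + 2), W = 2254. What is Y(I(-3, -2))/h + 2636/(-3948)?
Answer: -659/987 + √22/6029019 ≈ -0.66768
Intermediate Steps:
I(k, D) = 1/(2 + k)
Y(R) = √(23 + R)
h = 6029019 (h = -8 + (2269 - 336)*(2254 + 865) = -8 + 1933*3119 = -8 + 6029027 = 6029019)
Y(I(-3, -2))/h + 2636/(-3948) = √(23 + 1/(2 - 3))/6029019 + 2636/(-3948) = √(23 + 1/(-1))*(1/6029019) + 2636*(-1/3948) = √(23 - 1)*(1/6029019) - 659/987 = √22*(1/6029019) - 659/987 = √22/6029019 - 659/987 = -659/987 + √22/6029019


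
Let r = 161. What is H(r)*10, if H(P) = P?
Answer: 1610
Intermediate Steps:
H(r)*10 = 161*10 = 1610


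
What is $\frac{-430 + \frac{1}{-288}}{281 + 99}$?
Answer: $- \frac{123841}{109440} \approx -1.1316$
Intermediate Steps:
$\frac{-430 + \frac{1}{-288}}{281 + 99} = \frac{-430 - \frac{1}{288}}{380} = \left(- \frac{123841}{288}\right) \frac{1}{380} = - \frac{123841}{109440}$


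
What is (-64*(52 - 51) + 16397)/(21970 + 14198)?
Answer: 16333/36168 ≈ 0.45159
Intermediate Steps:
(-64*(52 - 51) + 16397)/(21970 + 14198) = (-64*1 + 16397)/36168 = (-64 + 16397)*(1/36168) = 16333*(1/36168) = 16333/36168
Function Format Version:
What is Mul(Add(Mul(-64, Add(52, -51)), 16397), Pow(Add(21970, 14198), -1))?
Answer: Rational(16333, 36168) ≈ 0.45159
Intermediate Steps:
Mul(Add(Mul(-64, Add(52, -51)), 16397), Pow(Add(21970, 14198), -1)) = Mul(Add(Mul(-64, 1), 16397), Pow(36168, -1)) = Mul(Add(-64, 16397), Rational(1, 36168)) = Mul(16333, Rational(1, 36168)) = Rational(16333, 36168)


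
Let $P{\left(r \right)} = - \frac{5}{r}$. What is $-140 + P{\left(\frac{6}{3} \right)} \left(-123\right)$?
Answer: $\frac{335}{2} \approx 167.5$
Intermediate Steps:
$-140 + P{\left(\frac{6}{3} \right)} \left(-123\right) = -140 + - \frac{5}{6 \cdot \frac{1}{3}} \left(-123\right) = -140 + - \frac{5}{2} \left(-123\right) = -140 + \left(-5\right) \frac{1}{2} \left(-123\right) = -140 - - \frac{615}{2} = -140 + \frac{615}{2} = \frac{335}{2}$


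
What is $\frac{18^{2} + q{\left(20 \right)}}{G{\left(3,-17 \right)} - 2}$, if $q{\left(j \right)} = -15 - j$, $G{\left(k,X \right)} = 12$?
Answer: $\frac{289}{10} \approx 28.9$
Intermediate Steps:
$\frac{18^{2} + q{\left(20 \right)}}{G{\left(3,-17 \right)} - 2} = \frac{18^{2} - 35}{12 - 2} = \frac{324 - 35}{10} = \frac{1}{10} \cdot 289 = \frac{289}{10}$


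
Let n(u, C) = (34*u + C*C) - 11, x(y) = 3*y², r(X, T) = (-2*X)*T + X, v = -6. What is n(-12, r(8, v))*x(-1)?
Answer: 31191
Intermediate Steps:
r(X, T) = X - 2*T*X (r(X, T) = -2*T*X + X = X - 2*T*X)
n(u, C) = -11 + C² + 34*u (n(u, C) = (34*u + C²) - 11 = (C² + 34*u) - 11 = -11 + C² + 34*u)
n(-12, r(8, v))*x(-1) = (-11 + (8*(1 - 2*(-6)))² + 34*(-12))*(3*(-1)²) = (-11 + (8*(1 + 12))² - 408)*(3*1) = (-11 + (8*13)² - 408)*3 = (-11 + 104² - 408)*3 = (-11 + 10816 - 408)*3 = 10397*3 = 31191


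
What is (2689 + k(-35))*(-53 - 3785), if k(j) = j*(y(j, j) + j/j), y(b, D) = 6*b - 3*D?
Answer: -24290702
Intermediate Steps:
y(b, D) = -3*D + 6*b
k(j) = j*(1 + 3*j) (k(j) = j*((-3*j + 6*j) + j/j) = j*(3*j + 1) = j*(1 + 3*j))
(2689 + k(-35))*(-53 - 3785) = (2689 - 35*(1 + 3*(-35)))*(-53 - 3785) = (2689 - 35*(1 - 105))*(-3838) = (2689 - 35*(-104))*(-3838) = (2689 + 3640)*(-3838) = 6329*(-3838) = -24290702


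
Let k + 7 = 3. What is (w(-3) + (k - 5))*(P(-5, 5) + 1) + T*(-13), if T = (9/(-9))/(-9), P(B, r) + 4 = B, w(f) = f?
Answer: 851/9 ≈ 94.556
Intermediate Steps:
k = -4 (k = -7 + 3 = -4)
P(B, r) = -4 + B
T = ⅑ (T = (9*(-⅑))*(-⅑) = -1*(-⅑) = ⅑ ≈ 0.11111)
(w(-3) + (k - 5))*(P(-5, 5) + 1) + T*(-13) = (-3 + (-4 - 5))*((-4 - 5) + 1) + (⅑)*(-13) = (-3 - 9)*(-9 + 1) - 13/9 = -12*(-8) - 13/9 = 96 - 13/9 = 851/9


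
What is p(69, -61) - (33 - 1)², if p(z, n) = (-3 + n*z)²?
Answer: 17739920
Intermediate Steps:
p(69, -61) - (33 - 1)² = (-3 - 61*69)² - (33 - 1)² = (-3 - 4209)² - 1*32² = (-4212)² - 1*1024 = 17740944 - 1024 = 17739920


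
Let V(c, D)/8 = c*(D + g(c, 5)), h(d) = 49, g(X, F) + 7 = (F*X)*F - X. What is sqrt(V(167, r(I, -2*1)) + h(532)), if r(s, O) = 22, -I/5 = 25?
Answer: sqrt(5374777) ≈ 2318.4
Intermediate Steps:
g(X, F) = -7 - X + X*F**2 (g(X, F) = -7 + ((F*X)*F - X) = -7 + (X*F**2 - X) = -7 + (-X + X*F**2) = -7 - X + X*F**2)
I = -125 (I = -5*25 = -125)
V(c, D) = 8*c*(-7 + D + 24*c) (V(c, D) = 8*(c*(D + (-7 - c + c*5**2))) = 8*(c*(D + (-7 - c + c*25))) = 8*(c*(D + (-7 - c + 25*c))) = 8*(c*(D + (-7 + 24*c))) = 8*(c*(-7 + D + 24*c)) = 8*c*(-7 + D + 24*c))
sqrt(V(167, r(I, -2*1)) + h(532)) = sqrt(8*167*(-7 + 22 + 24*167) + 49) = sqrt(8*167*(-7 + 22 + 4008) + 49) = sqrt(8*167*4023 + 49) = sqrt(5374728 + 49) = sqrt(5374777)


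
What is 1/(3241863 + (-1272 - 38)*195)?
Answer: 1/2986413 ≈ 3.3485e-7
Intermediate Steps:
1/(3241863 + (-1272 - 38)*195) = 1/(3241863 - 1310*195) = 1/(3241863 - 255450) = 1/2986413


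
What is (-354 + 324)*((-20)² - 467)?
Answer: 2010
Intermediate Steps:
(-354 + 324)*((-20)² - 467) = -30*(400 - 467) = -30*(-67) = 2010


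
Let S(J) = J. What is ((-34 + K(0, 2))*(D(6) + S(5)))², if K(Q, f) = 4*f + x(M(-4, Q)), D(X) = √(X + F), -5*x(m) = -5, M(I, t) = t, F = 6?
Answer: 23125 + 12500*√3 ≈ 44776.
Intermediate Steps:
x(m) = 1 (x(m) = -⅕*(-5) = 1)
D(X) = √(6 + X) (D(X) = √(X + 6) = √(6 + X))
K(Q, f) = 1 + 4*f (K(Q, f) = 4*f + 1 = 1 + 4*f)
((-34 + K(0, 2))*(D(6) + S(5)))² = ((-34 + (1 + 4*2))*(√(6 + 6) + 5))² = ((-34 + (1 + 8))*(√12 + 5))² = ((-34 + 9)*(2*√3 + 5))² = (-25*(5 + 2*√3))² = (-125 - 50*√3)²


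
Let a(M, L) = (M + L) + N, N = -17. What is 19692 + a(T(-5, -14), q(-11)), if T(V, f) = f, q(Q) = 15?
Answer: 19676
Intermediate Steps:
a(M, L) = -17 + L + M (a(M, L) = (M + L) - 17 = (L + M) - 17 = -17 + L + M)
19692 + a(T(-5, -14), q(-11)) = 19692 + (-17 + 15 - 14) = 19692 - 16 = 19676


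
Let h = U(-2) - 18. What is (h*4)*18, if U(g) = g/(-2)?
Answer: -1224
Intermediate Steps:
U(g) = -g/2 (U(g) = g*(-1/2) = -g/2)
h = -17 (h = -1/2*(-2) - 18 = 1 - 18 = -17)
(h*4)*18 = -17*4*18 = -68*18 = -1224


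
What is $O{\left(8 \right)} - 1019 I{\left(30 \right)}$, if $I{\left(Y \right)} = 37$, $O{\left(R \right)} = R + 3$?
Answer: $-37692$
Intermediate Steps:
$O{\left(R \right)} = 3 + R$
$O{\left(8 \right)} - 1019 I{\left(30 \right)} = \left(3 + 8\right) - 37703 = 11 - 37703 = -37692$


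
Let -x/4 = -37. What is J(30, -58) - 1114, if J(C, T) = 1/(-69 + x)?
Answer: -88005/79 ≈ -1114.0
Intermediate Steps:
x = 148 (x = -4*(-37) = 148)
J(C, T) = 1/79 (J(C, T) = 1/(-69 + 148) = 1/79)
J(30, -58) - 1114 = 1/79 - 1114 = -88005/79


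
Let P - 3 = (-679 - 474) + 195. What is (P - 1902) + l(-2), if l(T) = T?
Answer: -2859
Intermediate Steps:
P = -955 (P = 3 + ((-679 - 474) + 195) = 3 + (-1153 + 195) = 3 - 958 = -955)
(P - 1902) + l(-2) = (-955 - 1902) - 2 = -2857 - 2 = -2859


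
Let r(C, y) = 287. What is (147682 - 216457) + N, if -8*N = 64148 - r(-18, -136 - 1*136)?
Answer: -614061/8 ≈ -76758.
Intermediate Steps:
N = -63861/8 (N = -(64148 - 1*287)/8 = -(64148 - 287)/8 = -⅛*63861 = -63861/8 ≈ -7982.6)
(147682 - 216457) + N = (147682 - 216457) - 63861/8 = -68775 - 63861/8 = -614061/8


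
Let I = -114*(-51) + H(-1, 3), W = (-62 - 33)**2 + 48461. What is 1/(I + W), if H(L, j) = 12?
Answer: 1/63312 ≈ 1.5795e-5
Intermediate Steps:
W = 57486 (W = (-95)**2 + 48461 = 9025 + 48461 = 57486)
I = 5826 (I = -114*(-51) + 12 = 5814 + 12 = 5826)
1/(I + W) = 1/(5826 + 57486) = 1/63312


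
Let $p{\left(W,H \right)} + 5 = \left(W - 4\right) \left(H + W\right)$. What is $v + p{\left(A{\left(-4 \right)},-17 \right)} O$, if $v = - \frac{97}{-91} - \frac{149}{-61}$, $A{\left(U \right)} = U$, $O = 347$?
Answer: $\frac{313989587}{5551} \approx 56565.0$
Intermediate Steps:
$p{\left(W,H \right)} = -5 + \left(-4 + W\right) \left(H + W\right)$ ($p{\left(W,H \right)} = -5 + \left(W - 4\right) \left(H + W\right) = -5 + \left(-4 + W\right) \left(H + W\right)$)
$v = \frac{19476}{5551}$ ($v = \left(-97\right) \left(- \frac{1}{91}\right) - - \frac{149}{61} = \frac{97}{91} + \frac{149}{61} = \frac{19476}{5551} \approx 3.5086$)
$v + p{\left(A{\left(-4 \right)},-17 \right)} O = \frac{19476}{5551} + \left(-5 + \left(-4\right)^{2} - -68 - -16 - -68\right) 347 = \frac{19476}{5551} + \left(-5 + 16 + 68 + 16 + 68\right) 347 = \frac{19476}{5551} + 163 \cdot 347 = \frac{19476}{5551} + 56561 = \frac{313989587}{5551}$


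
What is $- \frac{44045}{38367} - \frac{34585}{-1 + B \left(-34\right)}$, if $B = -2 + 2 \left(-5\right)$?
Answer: $- \frac{1344849010}{15615369} \approx -86.123$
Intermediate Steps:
$B = -12$ ($B = -2 - 10 = -12$)
$- \frac{44045}{38367} - \frac{34585}{-1 + B \left(-34\right)} = - \frac{44045}{38367} - \frac{34585}{-1 - -408} = \left(-44045\right) \frac{1}{38367} - \frac{34585}{-1 + 408} = - \frac{44045}{38367} - \frac{34585}{407} = - \frac{1344849010}{15615369}$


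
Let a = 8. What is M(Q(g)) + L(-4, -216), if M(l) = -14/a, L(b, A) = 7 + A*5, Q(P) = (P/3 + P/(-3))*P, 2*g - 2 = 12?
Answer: -4299/4 ≈ -1074.8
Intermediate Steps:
g = 7 (g = 1 + (1/2)*12 = 1 + 6 = 7)
Q(P) = 0 (Q(P) = (P*(1/3) + P*(-1/3))*P = (P/3 - P/3)*P = 0*P = 0)
L(b, A) = 7 + 5*A
M(l) = -7/4 (M(l) = -14/8 = -14*1/8 = -7/4)
M(Q(g)) + L(-4, -216) = -7/4 + (7 + 5*(-216)) = -7/4 + (7 - 1080) = -7/4 - 1073 = -4299/4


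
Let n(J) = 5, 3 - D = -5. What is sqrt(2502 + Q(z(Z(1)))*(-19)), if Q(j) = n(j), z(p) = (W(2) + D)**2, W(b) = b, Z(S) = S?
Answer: sqrt(2407) ≈ 49.061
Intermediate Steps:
D = 8 (D = 3 - 1*(-5) = 3 + 5 = 8)
z(p) = 100 (z(p) = (2 + 8)**2 = 10**2 = 100)
Q(j) = 5
sqrt(2502 + Q(z(Z(1)))*(-19)) = sqrt(2502 + 5*(-19)) = sqrt(2502 - 95) = sqrt(2407)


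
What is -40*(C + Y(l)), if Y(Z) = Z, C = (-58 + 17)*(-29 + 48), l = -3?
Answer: 31280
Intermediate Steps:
C = -779 (C = -41*19 = -779)
-40*(C + Y(l)) = -40*(-779 - 3) = -40*(-782) = 31280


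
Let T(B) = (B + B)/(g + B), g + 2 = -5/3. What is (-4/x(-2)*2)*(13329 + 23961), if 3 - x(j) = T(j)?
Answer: -1690480/13 ≈ -1.3004e+5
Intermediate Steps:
g = -11/3 (g = -2 - 5/3 = -11/3 ≈ -3.6667)
T(B) = 2*B/(-11/3 + B) (T(B) = (B + B)/(-11/3 + B) = (2*B)/(-11/3 + B) = 2*B/(-11/3 + B))
x(j) = 3 - 6*j/(-11 + 3*j)
(-4/x(-2)*2)*(13329 + 23961) = (-4*(-11 + 3*(-2))/(3*(-11 - 2))*2)*(13329 + 23961) = (-4/(3*(-13)/(-11 - 6))*2)*37290 = (-4/(3*(-13)/(-17))*2)*37290 = (-4/(3*(-1/17)*(-13))*2)*37290 = (-4/39/17*2)*37290 = (-4*17/39*2)*37290 = -68/39*2*37290 = -136/39*37290 = -1690480/13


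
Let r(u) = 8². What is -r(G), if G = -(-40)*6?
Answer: -64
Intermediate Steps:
G = 240 (G = -40*(-6) = 240)
r(u) = 64
-r(G) = -1*64 = -64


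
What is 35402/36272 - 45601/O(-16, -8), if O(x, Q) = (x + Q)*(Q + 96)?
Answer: 108050531/4787904 ≈ 22.567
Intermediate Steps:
O(x, Q) = (96 + Q)*(Q + x) (O(x, Q) = (Q + x)*(96 + Q) = (96 + Q)*(Q + x))
35402/36272 - 45601/O(-16, -8) = 35402/36272 - 45601/((-8)² + 96*(-8) + 96*(-16) - 8*(-16)) = 35402*(1/36272) - 45601/(64 - 768 - 1536 + 128) = 17701/18136 - 45601/(-2112) = 17701/18136 - 45601*(-1/2112) = 17701/18136 + 45601/2112 = 108050531/4787904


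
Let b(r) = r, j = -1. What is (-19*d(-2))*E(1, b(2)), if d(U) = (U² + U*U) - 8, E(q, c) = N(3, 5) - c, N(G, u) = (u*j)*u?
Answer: 0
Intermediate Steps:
N(G, u) = -u² (N(G, u) = (u*(-1))*u = (-u)*u = -u²)
E(q, c) = -25 - c (E(q, c) = -1*5² - c = -1*25 - c = -25 - c)
d(U) = -8 + 2*U² (d(U) = (U² + U²) - 8 = 2*U² - 8 = -8 + 2*U²)
(-19*d(-2))*E(1, b(2)) = (-19*(-8 + 2*(-2)²))*(-25 - 1*2) = (-19*(-8 + 2*4))*(-25 - 2) = -19*(-8 + 8)*(-27) = -19*0*(-27) = 0*(-27) = 0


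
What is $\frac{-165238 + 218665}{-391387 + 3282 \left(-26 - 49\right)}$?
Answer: $- \frac{53427}{637537} \approx -0.083802$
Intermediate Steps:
$\frac{-165238 + 218665}{-391387 + 3282 \left(-26 - 49\right)} = \frac{53427}{-391387 + 3282 \left(-75\right)} = \frac{53427}{-391387 - 246150} = \frac{53427}{-637537} = 53427 \left(- \frac{1}{637537}\right) = - \frac{53427}{637537}$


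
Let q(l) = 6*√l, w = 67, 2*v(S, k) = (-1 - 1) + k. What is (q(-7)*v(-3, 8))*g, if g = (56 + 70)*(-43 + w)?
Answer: 54432*I*√7 ≈ 1.4401e+5*I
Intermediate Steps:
v(S, k) = -1 + k/2 (v(S, k) = ((-1 - 1) + k)/2 = (-2 + k)/2 = -1 + k/2)
g = 3024 (g = (56 + 70)*(-43 + 67) = 126*24 = 3024)
(q(-7)*v(-3, 8))*g = ((6*√(-7))*(-1 + (½)*8))*3024 = ((6*(I*√7))*(-1 + 4))*3024 = ((6*I*√7)*3)*3024 = (18*I*√7)*3024 = 54432*I*√7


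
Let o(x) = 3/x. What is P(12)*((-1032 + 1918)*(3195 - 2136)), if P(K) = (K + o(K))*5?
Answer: 114938565/2 ≈ 5.7469e+7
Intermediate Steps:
P(K) = 5*K + 15/K (P(K) = (K + 3/K)*5 = 5*K + 15/K)
P(12)*((-1032 + 1918)*(3195 - 2136)) = (5*12 + 15/12)*((-1032 + 1918)*(3195 - 2136)) = (60 + 15*(1/12))*(886*1059) = (60 + 5/4)*938274 = (245/4)*938274 = 114938565/2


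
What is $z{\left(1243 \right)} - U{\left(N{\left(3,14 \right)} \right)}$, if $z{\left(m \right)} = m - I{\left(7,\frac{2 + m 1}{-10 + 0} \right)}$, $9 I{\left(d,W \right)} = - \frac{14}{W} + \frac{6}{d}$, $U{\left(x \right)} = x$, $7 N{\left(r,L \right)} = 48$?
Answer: $\frac{19389683}{15687} \approx 1236.0$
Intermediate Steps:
$N{\left(r,L \right)} = \frac{48}{7}$ ($N{\left(r,L \right)} = \frac{1}{7} \cdot 48 = \frac{48}{7}$)
$I{\left(d,W \right)} = - \frac{14}{9 W} + \frac{2}{3 d}$ ($I{\left(d,W \right)} = \frac{- \frac{14}{W} + \frac{6}{d}}{9} = - \frac{14}{9 W} + \frac{2}{3 d}$)
$z{\left(m \right)} = - \frac{2}{21} + m + \frac{14}{9 \left(- \frac{1}{5} - \frac{m}{10}\right)}$ ($z{\left(m \right)} = m - \left(- \frac{14}{9 \frac{2 + m 1}{-10 + 0}} + \frac{2}{3 \cdot 7}\right) = m - \left(- \frac{14}{9 \frac{2 + m}{-10}} + \frac{2}{3} \cdot \frac{1}{7}\right) = m - \left(- \frac{14}{9 \left(2 + m\right) \left(- \frac{1}{10}\right)} + \frac{2}{21}\right) = m - \left(- \frac{14}{9 \left(- \frac{1}{5} - \frac{m}{10}\right)} + \frac{2}{21}\right) = m - \left(\frac{2}{21} - \frac{14}{9 \left(- \frac{1}{5} - \frac{m}{10}\right)}\right) = - \frac{2}{21} + m + \frac{14}{9 \left(- \frac{1}{5} - \frac{m}{10}\right)}$)
$z{\left(1243 \right)} - U{\left(N{\left(3,14 \right)} \right)} = \frac{-992 + 63 \cdot 1243^{2} + 120 \cdot 1243}{63 \left(2 + 1243\right)} - \frac{48}{7} = \frac{-992 + 63 \cdot 1545049 + 149160}{63 \cdot 1245} - \frac{48}{7} = \frac{1}{63} \cdot \frac{1}{1245} \left(-992 + 97338087 + 149160\right) - \frac{48}{7} = \frac{1}{63} \cdot \frac{1}{1245} \cdot 97486255 - \frac{48}{7} = \frac{19497251}{15687} - \frac{48}{7} = \frac{19389683}{15687}$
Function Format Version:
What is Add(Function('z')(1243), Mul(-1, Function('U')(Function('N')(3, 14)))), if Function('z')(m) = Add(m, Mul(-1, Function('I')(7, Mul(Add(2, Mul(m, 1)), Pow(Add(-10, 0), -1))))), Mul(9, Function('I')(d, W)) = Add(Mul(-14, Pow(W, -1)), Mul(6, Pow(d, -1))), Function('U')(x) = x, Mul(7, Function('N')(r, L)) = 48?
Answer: Rational(19389683, 15687) ≈ 1236.0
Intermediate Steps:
Function('N')(r, L) = Rational(48, 7) (Function('N')(r, L) = Mul(Rational(1, 7), 48) = Rational(48, 7))
Function('I')(d, W) = Add(Mul(Rational(-14, 9), Pow(W, -1)), Mul(Rational(2, 3), Pow(d, -1))) (Function('I')(d, W) = Mul(Rational(1, 9), Add(Mul(-14, Pow(W, -1)), Mul(6, Pow(d, -1)))) = Add(Mul(Rational(-14, 9), Pow(W, -1)), Mul(Rational(2, 3), Pow(d, -1))))
Function('z')(m) = Add(Rational(-2, 21), m, Mul(Rational(14, 9), Pow(Add(Rational(-1, 5), Mul(Rational(-1, 10), m)), -1))) (Function('z')(m) = Add(m, Mul(-1, Add(Mul(Rational(-14, 9), Pow(Mul(Add(2, Mul(m, 1)), Pow(Add(-10, 0), -1)), -1)), Mul(Rational(2, 3), Pow(7, -1))))) = Add(m, Mul(-1, Add(Mul(Rational(-14, 9), Pow(Mul(Add(2, m), Pow(-10, -1)), -1)), Mul(Rational(2, 3), Rational(1, 7))))) = Add(m, Mul(-1, Add(Mul(Rational(-14, 9), Pow(Mul(Add(2, m), Rational(-1, 10)), -1)), Rational(2, 21)))) = Add(m, Mul(-1, Add(Mul(Rational(-14, 9), Pow(Add(Rational(-1, 5), Mul(Rational(-1, 10), m)), -1)), Rational(2, 21)))) = Add(m, Mul(-1, Add(Rational(2, 21), Mul(Rational(-14, 9), Pow(Add(Rational(-1, 5), Mul(Rational(-1, 10), m)), -1))))) = Add(m, Add(Rational(-2, 21), Mul(Rational(14, 9), Pow(Add(Rational(-1, 5), Mul(Rational(-1, 10), m)), -1)))) = Add(Rational(-2, 21), m, Mul(Rational(14, 9), Pow(Add(Rational(-1, 5), Mul(Rational(-1, 10), m)), -1))))
Add(Function('z')(1243), Mul(-1, Function('U')(Function('N')(3, 14)))) = Add(Mul(Rational(1, 63), Pow(Add(2, 1243), -1), Add(-992, Mul(63, Pow(1243, 2)), Mul(120, 1243))), Mul(-1, Rational(48, 7))) = Add(Mul(Rational(1, 63), Pow(1245, -1), Add(-992, Mul(63, 1545049), 149160)), Rational(-48, 7)) = Add(Mul(Rational(1, 63), Rational(1, 1245), Add(-992, 97338087, 149160)), Rational(-48, 7)) = Add(Mul(Rational(1, 63), Rational(1, 1245), 97486255), Rational(-48, 7)) = Add(Rational(19497251, 15687), Rational(-48, 7)) = Rational(19389683, 15687)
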